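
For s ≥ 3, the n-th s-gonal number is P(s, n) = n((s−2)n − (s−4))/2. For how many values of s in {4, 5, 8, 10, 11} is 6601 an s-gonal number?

s = 4: P(4, 81) = 6561 and P(4, 82) = 6724; 6601 is not s-gonal.
s = 5: P(5, 66) = 6501 and P(5, 67) = 6700; 6601 is not s-gonal.
s = 8: P(8, 47) = 6533 and P(8, 48) = 6816; 6601 is not s-gonal.
s = 10: P(10, 41) = 6601. ✓
s = 11: P(11, 38) = 6365 and P(11, 39) = 6708; 6601 is not s-gonal.
Hits: s ∈ {10} → 1.

1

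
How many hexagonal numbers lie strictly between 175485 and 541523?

The n-th hexagonal number is n(2n−1).
Smallest index with value > 175485: n = 297 (giving 176121).
Largest index with value < 541523: n = 520 (giving 540280).
Indices 297 through 520: 224 terms.

224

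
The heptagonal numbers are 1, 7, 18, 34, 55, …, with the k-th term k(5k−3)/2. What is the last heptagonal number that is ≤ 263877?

Solve n(5n−3)/2 ≤ 263877 for integer n.
n = 325 gives 263575 ≤ 263877, while n = 326 gives 265201 > 263877; so the answer is 263575.

263575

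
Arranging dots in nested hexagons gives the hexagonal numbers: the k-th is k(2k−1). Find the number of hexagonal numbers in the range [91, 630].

12

The n-th hexagonal number is n(2n−1).
Smallest index with value ≥ 91: n = 7 (giving 91).
Largest index with value ≤ 630: n = 18 (giving 630).
Indices 7 through 18: 12 terms.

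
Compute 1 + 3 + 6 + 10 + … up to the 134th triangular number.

Σ i(i+1)/2 = (Σi² + Σi) / 2 over i = 1..134.
Σi = 9045 and Σi² = 811035.
(1·811035 + 1·9045) / 2 = 820080/2 = 410040.

410040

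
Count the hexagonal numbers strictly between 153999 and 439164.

191

The n-th hexagonal number is n(2n−1).
Smallest index with value > 153999: n = 278 (giving 154290).
Largest index with value < 439164: n = 468 (giving 437580).
Indices 278 through 468: 191 terms.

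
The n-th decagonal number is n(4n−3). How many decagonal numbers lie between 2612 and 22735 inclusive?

50

The n-th decagonal number is n(4n−3).
Smallest index with value ≥ 2612: n = 26 (giving 2626).
Largest index with value ≤ 22735: n = 75 (giving 22275).
Indices 26 through 75: 50 terms.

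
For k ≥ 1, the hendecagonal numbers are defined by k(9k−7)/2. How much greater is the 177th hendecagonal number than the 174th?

177·(9·177 − 7)/2 = 140361 and 174·(9·174 − 7)/2 = 135633.
Difference: 140361 − 135633 = 4728.

4728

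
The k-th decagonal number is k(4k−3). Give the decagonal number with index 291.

The 291st decagonal number is n(4n−3) with n = 291.
291·(4·291 − 3) = 291·1161 = 337851.

337851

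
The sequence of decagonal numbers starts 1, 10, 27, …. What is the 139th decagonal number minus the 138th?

Consecutive decagonal numbers differ by 8n − 7: here 8·139 − 7 = 1105.

1105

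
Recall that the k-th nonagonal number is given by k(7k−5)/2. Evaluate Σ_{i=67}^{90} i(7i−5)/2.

516944

Σ i(7i−5)/2 = (7Σi² − 5Σi) / 2 over i = 67..90.
Σi = 4095 − 2211 = 1884 and Σi² = 247065 − 98021 = 149044.
(7·149044 − 5·1884) / 2 = 1033888/2 = 516944.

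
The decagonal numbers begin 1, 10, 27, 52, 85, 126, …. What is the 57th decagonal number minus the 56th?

449

Consecutive decagonal numbers differ by 8n − 7: here 8·57 − 7 = 449.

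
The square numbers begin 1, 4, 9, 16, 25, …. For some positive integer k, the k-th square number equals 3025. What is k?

We need n² = 3025, so n = √3025 = 55.

55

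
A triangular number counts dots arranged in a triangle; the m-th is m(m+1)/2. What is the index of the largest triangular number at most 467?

30

Solve n(n+1)/2 ≤ 467 for integer n.
n = 30 gives 465 ≤ 467, while n = 31 gives 496 > 467; so the answer is index 30.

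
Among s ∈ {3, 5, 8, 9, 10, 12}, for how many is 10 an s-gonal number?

s = 3: P(3, 4) = 10. ✓
s = 5: P(5, 2) = 5 and P(5, 3) = 12; 10 is not s-gonal.
s = 8: P(8, 2) = 8 and P(8, 3) = 21; 10 is not s-gonal.
s = 9: P(9, 2) = 9 and P(9, 3) = 24; 10 is not s-gonal.
s = 10: P(10, 2) = 10. ✓
s = 12: P(12, 1) = 1 and P(12, 2) = 12; 10 is not s-gonal.
Hits: s ∈ {3, 10} → 2.

2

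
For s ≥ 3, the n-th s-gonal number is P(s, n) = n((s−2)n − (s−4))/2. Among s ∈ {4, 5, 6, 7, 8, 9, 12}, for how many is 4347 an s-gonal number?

s = 4: P(4, 65) = 4225 and P(4, 66) = 4356; 4347 is not s-gonal.
s = 5: P(5, 54) = 4347. ✓
s = 6: P(6, 46) = 4186 and P(6, 47) = 4371; 4347 is not s-gonal.
s = 7: P(7, 42) = 4347. ✓
s = 8: P(8, 38) = 4256 and P(8, 39) = 4485; 4347 is not s-gonal.
s = 9: P(9, 35) = 4200 and P(9, 36) = 4446; 4347 is not s-gonal.
s = 12: P(12, 29) = 4089 and P(12, 30) = 4380; 4347 is not s-gonal.
Hits: s ∈ {5, 7} → 2.

2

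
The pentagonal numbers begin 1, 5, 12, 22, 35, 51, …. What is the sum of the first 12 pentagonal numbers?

936

Σ i(3i−1)/2 = (3Σi² − Σi) / 2 over i = 1..12.
Σi = 78 and Σi² = 650.
(3·650 − 1·78) / 2 = 1872/2 = 936.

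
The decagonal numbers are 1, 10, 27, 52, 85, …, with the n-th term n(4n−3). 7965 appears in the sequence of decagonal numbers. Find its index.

Set n(4n−3) = 7965, giving 4n² − 3n − 7965 = 0.
So n = (3 + 357) / 8 = 360/8 = 45.
Check: 45·(4·45 − 3) = 7965. ✓

45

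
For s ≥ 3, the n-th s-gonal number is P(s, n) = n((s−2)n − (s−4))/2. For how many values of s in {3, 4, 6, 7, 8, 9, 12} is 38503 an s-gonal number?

s = 3: P(3, 277) = 38503. ✓
s = 4: P(4, 196) = 38416 and P(4, 197) = 38809; 38503 is not s-gonal.
s = 6: P(6, 139) = 38503. ✓
s = 7: P(7, 124) = 38254 and P(7, 125) = 38875; 38503 is not s-gonal.
s = 8: P(8, 113) = 38081 and P(8, 114) = 38760; 38503 is not s-gonal.
s = 9: P(9, 105) = 38325 and P(9, 106) = 39061; 38503 is not s-gonal.
s = 12: P(12, 88) = 38368 and P(12, 89) = 39249; 38503 is not s-gonal.
Hits: s ∈ {3, 6} → 2.

2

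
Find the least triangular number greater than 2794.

2850

Solve n(n+1)/2 > 2794 for integer n.
The largest n with value ≤ 2794 is 74 (since 2775 ≤ 2794 < 2850), so the first above is n = 75, value 2850.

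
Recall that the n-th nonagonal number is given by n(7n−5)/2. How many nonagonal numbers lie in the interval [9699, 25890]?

34

The n-th nonagonal number is n(7n−5)/2.
Smallest index with value ≥ 9699: n = 53 (giving 9699).
Largest index with value ≤ 25890: n = 86 (giving 25671).
Indices 53 through 86: 34 terms.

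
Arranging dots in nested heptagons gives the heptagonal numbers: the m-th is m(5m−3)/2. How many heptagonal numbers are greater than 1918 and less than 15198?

The n-th heptagonal number is n(5n−3)/2.
Smallest index with value > 1918: n = 29 (giving 2059).
Largest index with value < 15198: n = 78 (giving 15093).
Indices 29 through 78: 50 terms.

50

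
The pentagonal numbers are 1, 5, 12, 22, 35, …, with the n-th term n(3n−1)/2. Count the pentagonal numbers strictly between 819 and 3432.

24

The n-th pentagonal number is n(3n−1)/2.
Smallest index with value > 819: n = 24 (giving 852).
Largest index with value < 3432: n = 47 (giving 3290).
Indices 24 through 47: 24 terms.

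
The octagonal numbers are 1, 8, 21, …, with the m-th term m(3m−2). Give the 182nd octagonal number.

99008

The 182nd octagonal number is n(3n−2) with n = 182.
182·(3·182 − 2) = 182·544 = 99008.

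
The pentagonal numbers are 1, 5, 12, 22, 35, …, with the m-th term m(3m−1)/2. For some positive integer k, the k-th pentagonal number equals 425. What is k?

17

Set n(3n−1)/2 = 425, giving 3n² − n − 850 = 0.
The discriminant is 1 + 24·425 = 10201, and √10201 = 101.
So n = (1 + 101) / 6 = 102/6 = 17.
Check: 17·(3·17 − 1)/2 = 425. ✓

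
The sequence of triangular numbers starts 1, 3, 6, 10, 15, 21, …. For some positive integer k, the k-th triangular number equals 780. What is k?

Set n(n+1)/2 = 780, giving n² + n − 1560 = 0.
The discriminant is 1 + 8·780 = 6241, and √6241 = 79.
So n = (-1 + 79) / 2 = 78/2 = 39.

39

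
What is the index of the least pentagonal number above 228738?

391

Solve n(3n−1)/2 > 228738 for integer n.
The largest n with value ≤ 228738 is 390 (since 227955 ≤ 228738 < 229126), so the first above is n = 391, value 229126.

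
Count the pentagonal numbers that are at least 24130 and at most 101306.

The n-th pentagonal number is n(3n−1)/2.
Smallest index with value ≥ 24130: n = 127 (giving 24130).
Largest index with value ≤ 101306: n = 260 (giving 101270).
Indices 127 through 260: 134 terms.

134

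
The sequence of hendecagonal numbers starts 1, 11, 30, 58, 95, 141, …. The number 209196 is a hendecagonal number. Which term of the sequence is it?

Set n(9n−7)/2 = 209196, giving 9n² − 7n − 418392 = 0.
So n = (7 + 3881) / 18 = 3888/18 = 216.

216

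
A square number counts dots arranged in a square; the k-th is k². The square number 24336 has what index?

We need n² = 24336, so n = √24336 = 156.

156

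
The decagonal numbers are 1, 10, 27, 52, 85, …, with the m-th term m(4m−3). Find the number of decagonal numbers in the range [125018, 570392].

The n-th decagonal number is n(4n−3).
Smallest index with value ≥ 125018: n = 178 (giving 126202).
Largest index with value ≤ 570392: n = 377 (giving 567385).
Indices 178 through 377: 200 terms.

200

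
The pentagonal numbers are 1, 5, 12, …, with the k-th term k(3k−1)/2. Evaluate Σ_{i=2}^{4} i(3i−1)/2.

39

Σ i(3i−1)/2 = (3Σi² − Σi) / 2 over i = 2..4.
Σi = 10 − 1 = 9 and Σi² = 30 − 1 = 29.
(3·29 − 1·9) / 2 = 78/2 = 39.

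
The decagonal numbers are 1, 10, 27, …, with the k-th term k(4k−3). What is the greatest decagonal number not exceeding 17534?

Solve n(4n−3) ≤ 17534 for integer n.
n = 66 gives 17226 ≤ 17534, while n = 67 gives 17755 > 17534; so the answer is 17226.

17226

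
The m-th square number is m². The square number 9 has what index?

3

We need n² = 9, so n = √9 = 3.
Check: 3² = 9. ✓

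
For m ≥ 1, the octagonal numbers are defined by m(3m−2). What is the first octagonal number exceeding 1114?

1160

Solve n(3n−2) > 1114 for integer n.
The largest n with value ≤ 1114 is 19 (since 1045 ≤ 1114 < 1160), so the first above is n = 20, value 1160.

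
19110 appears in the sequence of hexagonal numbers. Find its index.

98

Set n(2n−1) = 19110, giving 2n² − n − 19110 = 0.
So n = (1 + 391) / 4 = 392/4 = 98.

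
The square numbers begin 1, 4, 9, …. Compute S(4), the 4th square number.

The 4th square number is n² with n = 4.
4² = 16.

16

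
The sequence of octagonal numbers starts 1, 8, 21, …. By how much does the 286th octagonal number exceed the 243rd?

68155

286·(3·286 − 2) = 244816 and 243·(3·243 − 2) = 176661.
Difference: 244816 − 176661 = 68155.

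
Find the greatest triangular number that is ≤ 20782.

20706

Solve n(n+1)/2 ≤ 20782 for integer n.
n = 203 gives 20706 ≤ 20782, while n = 204 gives 20910 > 20782; so the answer is 20706.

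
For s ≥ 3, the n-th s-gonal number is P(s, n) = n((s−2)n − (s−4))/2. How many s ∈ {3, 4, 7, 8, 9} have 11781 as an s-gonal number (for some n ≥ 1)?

s = 3: P(3, 153) = 11781. ✓
s = 4: P(4, 108) = 11664 and P(4, 109) = 11881; 11781 is not s-gonal.
s = 7: P(7, 68) = 11458 and P(7, 69) = 11799; 11781 is not s-gonal.
s = 8: P(8, 63) = 11781. ✓
s = 9: P(9, 58) = 11629 and P(9, 59) = 12036; 11781 is not s-gonal.
Hits: s ∈ {3, 8} → 2.

2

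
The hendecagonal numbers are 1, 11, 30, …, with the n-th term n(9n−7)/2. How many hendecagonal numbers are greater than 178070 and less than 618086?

171

The n-th hendecagonal number is n(9n−7)/2.
Smallest index with value > 178070: n = 200 (giving 179300).
Largest index with value < 618086: n = 370 (giving 614755).
Indices 200 through 370: 171 terms.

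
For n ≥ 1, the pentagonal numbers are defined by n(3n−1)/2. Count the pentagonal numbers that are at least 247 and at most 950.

The n-th pentagonal number is n(3n−1)/2.
Smallest index with value ≥ 247: n = 13 (giving 247).
Largest index with value ≤ 950: n = 25 (giving 925).
Indices 13 through 25: 13 terms.

13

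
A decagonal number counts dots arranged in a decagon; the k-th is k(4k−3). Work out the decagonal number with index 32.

The 32nd decagonal number is n(4n−3) with n = 32.
32·(4·32 − 3) = 32·125 = 4000.

4000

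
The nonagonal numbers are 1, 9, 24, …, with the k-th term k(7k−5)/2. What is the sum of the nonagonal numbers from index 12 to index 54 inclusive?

Σ i(7i−5)/2 = (7Σi² − 5Σi) / 2 over i = 12..54.
Σi = 1485 − 66 = 1419 and Σi² = 53955 − 506 = 53449.
(7·53449 − 5·1419) / 2 = 367048/2 = 183524.

183524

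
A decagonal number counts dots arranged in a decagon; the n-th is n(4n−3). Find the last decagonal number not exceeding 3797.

Solve n(4n−3) ≤ 3797 for integer n.
n = 31 gives 3751 ≤ 3797, while n = 32 gives 4000 > 3797; so the answer is 3751.

3751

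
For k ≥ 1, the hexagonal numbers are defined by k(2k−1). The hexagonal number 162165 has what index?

Set n(2n−1) = 162165, giving 2n² − n − 162165 = 0.
So n = (1 + 1139) / 4 = 1140/4 = 285.

285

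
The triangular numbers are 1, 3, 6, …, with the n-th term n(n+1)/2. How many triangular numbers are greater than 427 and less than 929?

The n-th triangular number is n(n+1)/2.
Smallest index with value > 427: n = 29 (giving 435).
Largest index with value < 929: n = 42 (giving 903).
Indices 29 through 42: 14 terms.

14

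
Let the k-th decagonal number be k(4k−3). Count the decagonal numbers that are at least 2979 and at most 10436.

The n-th decagonal number is n(4n−3).
Smallest index with value ≥ 2979: n = 28 (giving 3052).
Largest index with value ≤ 10436: n = 51 (giving 10251).
Indices 28 through 51: 24 terms.

24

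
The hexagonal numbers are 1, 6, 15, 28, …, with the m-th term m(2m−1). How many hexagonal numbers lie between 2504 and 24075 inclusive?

74

The n-th hexagonal number is n(2n−1).
Smallest index with value ≥ 2504: n = 36 (giving 2556).
Largest index with value ≤ 24075: n = 109 (giving 23653).
Indices 36 through 109: 74 terms.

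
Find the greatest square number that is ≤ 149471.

Solve n² ≤ 149471 for integer n.
n = 386 gives 148996 ≤ 149471, while n = 387 gives 149769 > 149471; so the answer is 148996.

148996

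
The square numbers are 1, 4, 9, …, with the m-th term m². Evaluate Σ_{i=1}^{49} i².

40425

Σ_{i=1}^{49} i² = 49·50·99/6 = 40425.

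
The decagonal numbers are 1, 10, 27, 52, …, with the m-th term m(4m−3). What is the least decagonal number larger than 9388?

9457

Solve n(4n−3) > 9388 for integer n.
The largest n with value ≤ 9388 is 48 (since 9072 ≤ 9388 < 9457), so the first above is n = 49, value 9457.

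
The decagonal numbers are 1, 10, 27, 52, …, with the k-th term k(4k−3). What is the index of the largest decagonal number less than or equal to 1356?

18

Solve n(4n−3) ≤ 1356 for integer n.
n = 18 gives 1242 ≤ 1356, while n = 19 gives 1387 > 1356; so the answer is index 18.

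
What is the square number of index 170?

The 170th square number is n² with n = 170.
170² = 28900.

28900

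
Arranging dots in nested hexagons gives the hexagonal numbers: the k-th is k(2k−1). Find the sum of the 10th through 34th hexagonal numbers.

Σ i(2i−1) = 2Σi² − Σi over i = 10..34.
Σi = 595 − 45 = 550 and Σi² = 13685 − 285 = 13400.
2·13400 − 1·550 = 26250.

26250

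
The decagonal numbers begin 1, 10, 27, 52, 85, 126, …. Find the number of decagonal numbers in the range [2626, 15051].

36

The n-th decagonal number is n(4n−3).
Smallest index with value ≥ 2626: n = 26 (giving 2626).
Largest index with value ≤ 15051: n = 61 (giving 14701).
Indices 26 through 61: 36 terms.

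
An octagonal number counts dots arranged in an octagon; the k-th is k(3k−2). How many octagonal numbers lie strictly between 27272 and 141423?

The n-th octagonal number is n(3n−2).
Smallest index with value > 27272: n = 96 (giving 27456).
Largest index with value < 141423: n = 217 (giving 140833).
Indices 96 through 217: 122 terms.

122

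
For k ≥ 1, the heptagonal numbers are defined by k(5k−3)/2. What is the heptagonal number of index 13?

403

The 13th heptagonal number is n(5n−3)/2 with n = 13.
13·(5·13 − 3)/2 = 13·62/2 = 13·31 = 403.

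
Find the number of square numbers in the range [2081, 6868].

The n-th square number is n².
Smallest index with value ≥ 2081: n = 46 (giving 2116).
Largest index with value ≤ 6868: n = 82 (giving 6724).
Indices 46 through 82: 37 terms.

37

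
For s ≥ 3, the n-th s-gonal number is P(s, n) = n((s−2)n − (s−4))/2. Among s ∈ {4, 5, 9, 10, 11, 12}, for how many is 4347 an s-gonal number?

s = 4: P(4, 65) = 4225 and P(4, 66) = 4356; 4347 is not s-gonal.
s = 5: P(5, 54) = 4347. ✓
s = 9: P(9, 35) = 4200 and P(9, 36) = 4446; 4347 is not s-gonal.
s = 10: P(10, 33) = 4257 and P(10, 34) = 4522; 4347 is not s-gonal.
s = 11: P(11, 31) = 4216 and P(11, 32) = 4496; 4347 is not s-gonal.
s = 12: P(12, 29) = 4089 and P(12, 30) = 4380; 4347 is not s-gonal.
Hits: s ∈ {5} → 1.

1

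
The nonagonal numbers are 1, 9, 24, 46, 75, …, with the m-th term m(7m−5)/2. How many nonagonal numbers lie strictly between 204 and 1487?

12

The n-th nonagonal number is n(7n−5)/2.
Smallest index with value > 204: n = 9 (giving 261).
Largest index with value < 1487: n = 20 (giving 1350).
Indices 9 through 20: 12 terms.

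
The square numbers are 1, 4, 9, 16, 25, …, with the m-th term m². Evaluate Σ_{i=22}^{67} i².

99199

Σ_{i=22}^{67} i² = 102510 − 3311 = 99199.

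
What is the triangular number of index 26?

351

The 26th triangular number is n(n+1)/2 with n = 26.
26·27/2 = 702/2 = 351.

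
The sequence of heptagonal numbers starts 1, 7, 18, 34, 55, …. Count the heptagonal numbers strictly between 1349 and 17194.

The n-th heptagonal number is n(5n−3)/2.
Smallest index with value > 1349: n = 24 (giving 1404).
Largest index with value < 17194: n = 83 (giving 17098).
Indices 24 through 83: 60 terms.

60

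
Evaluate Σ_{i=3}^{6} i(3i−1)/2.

Σ i(3i−1)/2 = (3Σi² − Σi) / 2 over i = 3..6.
Σi = 21 − 3 = 18 and Σi² = 91 − 5 = 86.
(3·86 − 1·18) / 2 = 240/2 = 120.

120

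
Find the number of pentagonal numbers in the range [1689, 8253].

41

The n-th pentagonal number is n(3n−1)/2.
Smallest index with value ≥ 1689: n = 34 (giving 1717).
Largest index with value ≤ 8253: n = 74 (giving 8177).
Indices 34 through 74: 41 terms.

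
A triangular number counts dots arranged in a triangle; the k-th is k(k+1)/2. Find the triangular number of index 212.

22578

212·213/2 = 45156/2 = 22578.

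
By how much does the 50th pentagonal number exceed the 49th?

Consecutive pentagonal numbers differ by 3n − 2: here 3·50 − 2 = 148.

148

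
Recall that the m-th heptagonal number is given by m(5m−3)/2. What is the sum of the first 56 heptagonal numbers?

147896

Σ i(5i−3)/2 = (5Σi² − 3Σi) / 2 over i = 1..56.
Σi = 1596 and Σi² = 60116.
(5·60116 − 3·1596) / 2 = 295792/2 = 147896.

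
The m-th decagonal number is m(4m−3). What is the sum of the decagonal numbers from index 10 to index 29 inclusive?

31910

Σ i(4i−3) = 4Σi² − 3Σi over i = 10..29.
Σi = 435 − 45 = 390 and Σi² = 8555 − 285 = 8270.
4·8270 − 3·390 = 31910.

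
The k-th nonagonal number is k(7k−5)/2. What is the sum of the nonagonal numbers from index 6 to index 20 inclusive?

9365

Σ i(7i−5)/2 = (7Σi² − 5Σi) / 2 over i = 6..20.
Σi = 210 − 15 = 195 and Σi² = 2870 − 55 = 2815.
(7·2815 − 5·195) / 2 = 18730/2 = 9365.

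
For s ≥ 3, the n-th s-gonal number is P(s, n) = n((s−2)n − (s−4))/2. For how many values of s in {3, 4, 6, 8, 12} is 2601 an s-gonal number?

1

s = 3: P(3, 71) = 2556 and P(3, 72) = 2628; 2601 is not s-gonal.
s = 4: P(4, 51) = 2601. ✓
s = 6: P(6, 36) = 2556 and P(6, 37) = 2701; 2601 is not s-gonal.
s = 8: P(8, 29) = 2465 and P(8, 30) = 2640; 2601 is not s-gonal.
s = 12: P(12, 23) = 2553 and P(12, 24) = 2784; 2601 is not s-gonal.
Hits: s ∈ {4} → 1.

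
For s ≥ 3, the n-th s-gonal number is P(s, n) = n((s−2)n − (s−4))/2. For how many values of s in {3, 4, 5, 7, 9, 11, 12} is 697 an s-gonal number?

s = 3: P(3, 36) = 666 and P(3, 37) = 703; 697 is not s-gonal.
s = 4: P(4, 26) = 676 and P(4, 27) = 729; 697 is not s-gonal.
s = 5: P(5, 21) = 651 and P(5, 22) = 715; 697 is not s-gonal.
s = 7: P(7, 17) = 697. ✓
s = 9: P(9, 14) = 651 and P(9, 15) = 750; 697 is not s-gonal.
s = 11: P(11, 12) = 606 and P(11, 13) = 715; 697 is not s-gonal.
s = 12: P(12, 12) = 672 and P(12, 13) = 793; 697 is not s-gonal.
Hits: s ∈ {7} → 1.

1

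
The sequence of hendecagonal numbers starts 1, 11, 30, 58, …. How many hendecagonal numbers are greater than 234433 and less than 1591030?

366

The n-th hendecagonal number is n(9n−7)/2.
Smallest index with value > 234433: n = 229 (giving 235183).
Largest index with value < 1591030: n = 594 (giving 1585683).
Indices 229 through 594: 366 terms.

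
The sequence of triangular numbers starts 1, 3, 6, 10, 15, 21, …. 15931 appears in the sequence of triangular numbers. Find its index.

178

Set n(n+1)/2 = 15931, giving n² + n − 31862 = 0.
The discriminant is 1 + 8·15931 = 127449, and √127449 = 357.
So n = (-1 + 357) / 2 = 356/2 = 178.
Check: 178·179/2 = 15931. ✓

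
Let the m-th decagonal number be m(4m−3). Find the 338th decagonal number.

455962

338·(4·338 − 3) = 338·1349 = 455962.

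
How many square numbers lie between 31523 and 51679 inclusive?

The n-th square number is n².
Smallest index with value ≥ 31523: n = 178 (giving 31684).
Largest index with value ≤ 51679: n = 227 (giving 51529).
Indices 178 through 227: 50 terms.

50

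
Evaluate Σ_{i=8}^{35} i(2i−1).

Σ i(2i−1) = 2Σi² − Σi over i = 8..35.
Σi = 630 − 28 = 602 and Σi² = 14910 − 140 = 14770.
2·14770 − 1·602 = 28938.

28938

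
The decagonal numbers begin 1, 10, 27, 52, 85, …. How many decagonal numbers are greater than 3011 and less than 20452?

44

The n-th decagonal number is n(4n−3).
Smallest index with value > 3011: n = 28 (giving 3052).
Largest index with value < 20452: n = 71 (giving 19951).
Indices 28 through 71: 44 terms.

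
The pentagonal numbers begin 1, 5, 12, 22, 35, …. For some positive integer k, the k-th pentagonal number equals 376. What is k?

16

Set n(3n−1)/2 = 376, giving 3n² − n − 752 = 0.
The discriminant is 1 + 24·376 = 9025, and √9025 = 95.
So n = (1 + 95) / 6 = 96/6 = 16.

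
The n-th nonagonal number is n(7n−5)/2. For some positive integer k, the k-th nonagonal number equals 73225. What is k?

Set n(7n−5)/2 = 73225, giving 7n² − 5n − 146450 = 0.
So n = (5 + 2025) / 14 = 2030/14 = 145.

145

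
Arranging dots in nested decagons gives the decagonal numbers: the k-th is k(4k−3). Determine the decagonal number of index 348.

483372

The 348th decagonal number is n(4n−3) with n = 348.
348·(4·348 − 3) = 348·1389 = 483372.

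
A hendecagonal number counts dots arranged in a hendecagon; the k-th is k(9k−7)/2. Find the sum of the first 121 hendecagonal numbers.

Σ i(9i−7)/2 = (9Σi² − 7Σi) / 2 over i = 1..121.
Σi = 7381 and Σi² = 597861.
(9·597861 − 7·7381) / 2 = 5329082/2 = 2664541.

2664541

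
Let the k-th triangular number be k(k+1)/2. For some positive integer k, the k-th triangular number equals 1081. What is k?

Set n(n+1)/2 = 1081, giving n² + n − 2162 = 0.
The discriminant is 1 + 8·1081 = 8649, and √8649 = 93.
So n = (-1 + 93) / 2 = 92/2 = 46.

46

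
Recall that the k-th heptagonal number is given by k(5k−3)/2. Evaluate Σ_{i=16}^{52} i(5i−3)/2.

Σ i(5i−3)/2 = (5Σi² − 3Σi) / 2 over i = 16..52.
Σi = 1378 − 120 = 1258 and Σi² = 48230 − 1240 = 46990.
(5·46990 − 3·1258) / 2 = 231176/2 = 115588.

115588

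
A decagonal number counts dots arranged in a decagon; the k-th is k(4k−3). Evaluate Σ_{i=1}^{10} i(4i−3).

1375

Σ i(4i−3) = 4Σi² − 3Σi over i = 1..10.
Σi = 55 and Σi² = 385.
4·385 − 3·55 = 1375.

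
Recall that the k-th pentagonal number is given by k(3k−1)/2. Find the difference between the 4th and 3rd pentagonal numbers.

Consecutive pentagonal numbers differ by 3n − 2: here 3·4 − 2 = 10.

10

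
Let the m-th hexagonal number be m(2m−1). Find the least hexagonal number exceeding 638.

Solve n(2n−1) > 638 for integer n.
The largest n with value ≤ 638 is 18 (since 630 ≤ 638 < 703), so the first above is n = 19, value 703.

703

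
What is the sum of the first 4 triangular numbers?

Σ i(i+1)/2 = (Σi² + Σi) / 2 over i = 1..4.
Σi = 10 and Σi² = 30.
(1·30 + 1·10) / 2 = 40/2 = 20.

20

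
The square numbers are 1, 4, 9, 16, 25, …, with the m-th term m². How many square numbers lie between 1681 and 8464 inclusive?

52

The n-th square number is n².
Smallest index with value ≥ 1681: n = 41 (giving 1681).
Largest index with value ≤ 8464: n = 92 (giving 8464).
Indices 41 through 92: 52 terms.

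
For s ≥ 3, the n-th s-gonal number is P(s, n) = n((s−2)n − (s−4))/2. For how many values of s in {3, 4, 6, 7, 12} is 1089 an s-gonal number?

1

s = 3: P(3, 46) = 1081 and P(3, 47) = 1128; 1089 is not s-gonal.
s = 4: P(4, 33) = 1089. ✓
s = 6: P(6, 23) = 1035 and P(6, 24) = 1128; 1089 is not s-gonal.
s = 7: P(7, 21) = 1071 and P(7, 22) = 1177; 1089 is not s-gonal.
s = 12: P(12, 15) = 1065 and P(12, 16) = 1216; 1089 is not s-gonal.
Hits: s ∈ {4} → 1.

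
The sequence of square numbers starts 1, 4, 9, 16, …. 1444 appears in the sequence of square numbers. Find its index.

We need n² = 1444, so n = √1444 = 38.

38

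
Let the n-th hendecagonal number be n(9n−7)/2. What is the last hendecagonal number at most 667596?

665665

Solve n(9n−7)/2 ≤ 667596 for integer n.
n = 385 gives 665665 ≤ 667596, while n = 386 gives 669131 > 667596; so the answer is 665665.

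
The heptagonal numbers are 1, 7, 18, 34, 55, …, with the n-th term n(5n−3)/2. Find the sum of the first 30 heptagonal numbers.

22940

Σ i(5i−3)/2 = (5Σi² − 3Σi) / 2 over i = 1..30.
Σi = 465 and Σi² = 9455.
(5·9455 − 3·465) / 2 = 45880/2 = 22940.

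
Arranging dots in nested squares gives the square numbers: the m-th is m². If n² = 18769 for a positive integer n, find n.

137

We need n² = 18769, so n = √18769 = 137.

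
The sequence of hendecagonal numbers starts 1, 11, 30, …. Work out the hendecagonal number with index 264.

The 264th hendecagonal number is n(9n−7)/2 with n = 264.
264·(9·264 − 7)/2 = 264·2369/2 = 312708.

312708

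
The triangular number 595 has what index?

34

Set n(n+1)/2 = 595, giving n² + n − 1190 = 0.
The discriminant is 1 + 8·595 = 4761, and √4761 = 69.
So n = (-1 + 69) / 2 = 68/2 = 34.
Check: 34·35/2 = 595. ✓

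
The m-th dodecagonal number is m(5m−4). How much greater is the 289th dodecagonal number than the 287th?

289·(5·289 − 4) = 416449 and 287·(5·287 − 4) = 410697.
Difference: 416449 − 410697 = 5752.

5752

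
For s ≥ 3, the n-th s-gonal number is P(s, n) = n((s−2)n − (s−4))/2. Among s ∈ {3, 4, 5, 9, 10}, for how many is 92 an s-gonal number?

s = 3: P(3, 13) = 91 and P(3, 14) = 105; 92 is not s-gonal.
s = 4: P(4, 9) = 81 and P(4, 10) = 100; 92 is not s-gonal.
s = 5: P(5, 8) = 92. ✓
s = 9: P(9, 5) = 75 and P(9, 6) = 111; 92 is not s-gonal.
s = 10: P(10, 5) = 85 and P(10, 6) = 126; 92 is not s-gonal.
Hits: s ∈ {5} → 1.

1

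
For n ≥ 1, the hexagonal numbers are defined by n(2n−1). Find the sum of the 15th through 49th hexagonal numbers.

Σ i(2i−1) = 2Σi² − Σi over i = 15..49.
Σi = 1225 − 105 = 1120 and Σi² = 40425 − 1015 = 39410.
2·39410 − 1·1120 = 77700.

77700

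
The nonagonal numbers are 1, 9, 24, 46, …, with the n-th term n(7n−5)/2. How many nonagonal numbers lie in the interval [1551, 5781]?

The n-th nonagonal number is n(7n−5)/2.
Smallest index with value ≥ 1551: n = 22 (giving 1639).
Largest index with value ≤ 5781: n = 41 (giving 5781).
Indices 22 through 41: 20 terms.

20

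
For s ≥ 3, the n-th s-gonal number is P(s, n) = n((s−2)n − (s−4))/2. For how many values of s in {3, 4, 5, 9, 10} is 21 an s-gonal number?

1

s = 3: P(3, 6) = 21. ✓
s = 4: P(4, 4) = 16 and P(4, 5) = 25; 21 is not s-gonal.
s = 5: P(5, 3) = 12 and P(5, 4) = 22; 21 is not s-gonal.
s = 9: P(9, 2) = 9 and P(9, 3) = 24; 21 is not s-gonal.
s = 10: P(10, 2) = 10 and P(10, 3) = 27; 21 is not s-gonal.
Hits: s ∈ {3} → 1.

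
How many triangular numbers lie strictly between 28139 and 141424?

The n-th triangular number is n(n+1)/2.
Smallest index with value > 28139: n = 237 (giving 28203).
Largest index with value < 141424: n = 531 (giving 141246).
Indices 237 through 531: 295 terms.

295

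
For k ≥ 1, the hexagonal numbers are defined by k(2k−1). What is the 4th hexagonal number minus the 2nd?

22

4·(2·4 − 1) = 28 and 2·(2·2 − 1) = 6.
Difference: 28 − 6 = 22.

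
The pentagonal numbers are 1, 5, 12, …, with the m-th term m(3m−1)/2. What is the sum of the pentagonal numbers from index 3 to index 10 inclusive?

Σ i(3i−1)/2 = (3Σi² − Σi) / 2 over i = 3..10.
Σi = 55 − 3 = 52 and Σi² = 385 − 5 = 380.
(3·380 − 1·52) / 2 = 1088/2 = 544.

544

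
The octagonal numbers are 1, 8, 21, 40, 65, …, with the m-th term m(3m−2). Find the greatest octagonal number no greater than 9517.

9296

Solve n(3n−2) ≤ 9517 for integer n.
n = 56 gives 9296 ≤ 9517, while n = 57 gives 9633 > 9517; so the answer is 9296.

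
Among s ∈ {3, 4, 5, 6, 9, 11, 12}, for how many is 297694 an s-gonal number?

1

s = 3: P(3, 771) = 297606 and P(3, 772) = 298378; 297694 is not s-gonal.
s = 4: P(4, 545) = 297025 and P(4, 546) = 298116; 297694 is not s-gonal.
s = 5: P(5, 445) = 296815 and P(5, 446) = 298151; 297694 is not s-gonal.
s = 6: P(6, 386) = 297606 and P(6, 387) = 299151; 297694 is not s-gonal.
s = 9: P(9, 292) = 297694. ✓
s = 11: P(11, 257) = 296321 and P(11, 258) = 298635; 297694 is not s-gonal.
s = 12: P(12, 244) = 296704 and P(12, 245) = 299145; 297694 is not s-gonal.
Hits: s ∈ {9} → 1.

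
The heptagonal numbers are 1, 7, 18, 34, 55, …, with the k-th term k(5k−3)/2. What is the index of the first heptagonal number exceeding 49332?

141

Solve n(5n−3)/2 > 49332 for integer n.
The largest n with value ≤ 49332 is 140 (since 48790 ≤ 49332 < 49491), so the first above is n = 141, value 49491.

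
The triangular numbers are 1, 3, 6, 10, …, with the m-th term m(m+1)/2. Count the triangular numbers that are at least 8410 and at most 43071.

The n-th triangular number is n(n+1)/2.
Smallest index with value ≥ 8410: n = 130 (giving 8515).
Largest index with value ≤ 43071: n = 293 (giving 43071).
Indices 130 through 293: 164 terms.

164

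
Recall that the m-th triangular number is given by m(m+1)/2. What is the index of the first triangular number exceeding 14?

5

Solve n(n+1)/2 > 14 for integer n.
The largest n with value ≤ 14 is 4 (since 10 ≤ 14 < 15), so the first above is n = 5, value 15.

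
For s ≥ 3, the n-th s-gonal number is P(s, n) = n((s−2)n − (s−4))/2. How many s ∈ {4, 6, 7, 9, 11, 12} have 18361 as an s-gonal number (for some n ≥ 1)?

2

s = 4: P(4, 135) = 18225 and P(4, 136) = 18496; 18361 is not s-gonal.
s = 6: P(6, 96) = 18336 and P(6, 97) = 18721; 18361 is not s-gonal.
s = 7: P(7, 86) = 18361. ✓
s = 9: P(9, 72) = 17964 and P(9, 73) = 18469; 18361 is not s-gonal.
s = 11: P(11, 64) = 18208 and P(11, 65) = 18785; 18361 is not s-gonal.
s = 12: P(12, 61) = 18361. ✓
Hits: s ∈ {7, 12} → 2.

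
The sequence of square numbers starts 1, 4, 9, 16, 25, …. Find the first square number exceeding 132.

144

Solve n² > 132 for integer n.
The largest n with value ≤ 132 is 11 (since 121 ≤ 132 < 144), so the first above is n = 12, value 144.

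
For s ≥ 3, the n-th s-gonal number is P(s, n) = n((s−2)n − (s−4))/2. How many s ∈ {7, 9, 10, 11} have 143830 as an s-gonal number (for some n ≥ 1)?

1

s = 7: P(7, 240) = 143640 and P(7, 241) = 144841; 143830 is not s-gonal.
s = 9: P(9, 203) = 143724 and P(9, 204) = 145146; 143830 is not s-gonal.
s = 10: P(10, 190) = 143830. ✓
s = 11: P(11, 179) = 143558 and P(11, 180) = 145170; 143830 is not s-gonal.
Hits: s ∈ {10} → 1.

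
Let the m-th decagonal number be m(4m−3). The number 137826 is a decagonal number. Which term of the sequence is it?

186

Set n(4n−3) = 137826, giving 4n² − 3n − 137826 = 0.
The discriminant is 9 + 16·137826 = 2205225, and √2205225 = 1485.
So n = (3 + 1485) / 8 = 1488/8 = 186.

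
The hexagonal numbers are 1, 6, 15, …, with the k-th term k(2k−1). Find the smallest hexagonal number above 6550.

6670

Solve n(2n−1) > 6550 for integer n.
The largest n with value ≤ 6550 is 57 (since 6441 ≤ 6550 < 6670), so the first above is n = 58, value 6670.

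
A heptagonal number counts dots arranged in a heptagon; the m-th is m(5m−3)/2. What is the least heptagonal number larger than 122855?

122877

Solve n(5n−3)/2 > 122855 for integer n.
The largest n with value ≤ 122855 is 221 (since 121771 ≤ 122855 < 122877), so the first above is n = 222, value 122877.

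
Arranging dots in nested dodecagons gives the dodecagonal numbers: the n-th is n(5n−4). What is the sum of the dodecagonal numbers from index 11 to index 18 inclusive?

8156

Σ i(5i−4) = 5Σi² − 4Σi over i = 11..18.
Σi = 171 − 55 = 116 and Σi² = 2109 − 385 = 1724.
5·1724 − 4·116 = 8156.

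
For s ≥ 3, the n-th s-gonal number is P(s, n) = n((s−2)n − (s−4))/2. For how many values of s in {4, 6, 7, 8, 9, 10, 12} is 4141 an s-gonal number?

1

s = 4: P(4, 64) = 4096 and P(4, 65) = 4225; 4141 is not s-gonal.
s = 6: P(6, 45) = 4005 and P(6, 46) = 4186; 4141 is not s-gonal.
s = 7: P(7, 41) = 4141. ✓
s = 8: P(8, 37) = 4033 and P(8, 38) = 4256; 4141 is not s-gonal.
s = 9: P(9, 34) = 3961 and P(9, 35) = 4200; 4141 is not s-gonal.
s = 10: P(10, 32) = 4000 and P(10, 33) = 4257; 4141 is not s-gonal.
s = 12: P(12, 29) = 4089 and P(12, 30) = 4380; 4141 is not s-gonal.
Hits: s ∈ {7} → 1.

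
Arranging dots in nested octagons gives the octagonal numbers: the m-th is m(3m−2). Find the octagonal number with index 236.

The 236th octagonal number is n(3n−2) with n = 236.
236·(3·236 − 2) = 236·706 = 166616.

166616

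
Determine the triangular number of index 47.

The 47th triangular number is n(n+1)/2 with n = 47.
47·48/2 = 2256/2 = 1128.

1128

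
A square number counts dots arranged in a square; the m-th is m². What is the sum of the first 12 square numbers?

Σ_{i=1}^{12} i² = 12·13·25/6 = 650.

650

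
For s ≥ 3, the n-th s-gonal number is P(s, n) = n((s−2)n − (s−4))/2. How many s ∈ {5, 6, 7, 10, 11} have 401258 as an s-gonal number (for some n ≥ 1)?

1

s = 5: P(5, 517) = 400675 and P(5, 518) = 402227; 401258 is not s-gonal.
s = 6: P(6, 448) = 400960 and P(6, 449) = 402753; 401258 is not s-gonal.
s = 7: P(7, 400) = 399400 and P(7, 401) = 401401; 401258 is not s-gonal.
s = 10: P(10, 317) = 401005 and P(10, 318) = 403542; 401258 is not s-gonal.
s = 11: P(11, 299) = 401258. ✓
Hits: s ∈ {11} → 1.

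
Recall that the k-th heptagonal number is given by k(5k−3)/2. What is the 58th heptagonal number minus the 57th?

286

Consecutive heptagonal numbers differ by 5n − 4: here 5·58 − 4 = 286.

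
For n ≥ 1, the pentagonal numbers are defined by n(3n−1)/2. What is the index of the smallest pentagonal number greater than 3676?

Solve n(3n−1)/2 > 3676 for integer n.
The largest n with value ≤ 3676 is 49 (since 3577 ≤ 3676 < 3725), so the first above is n = 50, value 3725.

50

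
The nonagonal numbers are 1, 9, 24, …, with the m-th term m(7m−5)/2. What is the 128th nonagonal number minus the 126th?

1773

128·(7·128 − 5)/2 = 57024 and 126·(7·126 − 5)/2 = 55251.
Difference: 57024 − 55251 = 1773.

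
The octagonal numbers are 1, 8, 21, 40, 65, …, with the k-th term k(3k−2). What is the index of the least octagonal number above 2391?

Solve n(3n−2) > 2391 for integer n.
The largest n with value ≤ 2391 is 28 (since 2296 ≤ 2391 < 2465), so the first above is n = 29, value 2465.

29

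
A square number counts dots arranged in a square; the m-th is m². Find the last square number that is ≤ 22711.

Solve n² ≤ 22711 for integer n.
n = 150 gives 22500 ≤ 22711, while n = 151 gives 22801 > 22711; so the answer is 22500.

22500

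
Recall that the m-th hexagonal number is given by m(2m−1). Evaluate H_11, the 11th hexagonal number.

231

The 11th hexagonal number is n(2n−1) with n = 11.
11·(2·11 − 1) = 11·21 = 231.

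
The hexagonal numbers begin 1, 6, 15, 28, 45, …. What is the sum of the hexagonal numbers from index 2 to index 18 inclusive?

Σ i(2i−1) = 2Σi² − Σi over i = 2..18.
Σi = 171 − 1 = 170 and Σi² = 2109 − 1 = 2108.
2·2108 − 1·170 = 4046.

4046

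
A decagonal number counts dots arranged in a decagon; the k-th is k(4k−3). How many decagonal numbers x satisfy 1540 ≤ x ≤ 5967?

20

The n-th decagonal number is n(4n−3).
Smallest index with value ≥ 1540: n = 20 (giving 1540).
Largest index with value ≤ 5967: n = 39 (giving 5967).
Indices 20 through 39: 20 terms.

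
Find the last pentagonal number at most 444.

Solve n(3n−1)/2 ≤ 444 for integer n.
n = 17 gives 425 ≤ 444, while n = 18 gives 477 > 444; so the answer is 425.

425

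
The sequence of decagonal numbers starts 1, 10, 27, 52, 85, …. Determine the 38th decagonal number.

The 38th decagonal number is n(4n−3) with n = 38.
38·(4·38 − 3) = 38·149 = 5662.

5662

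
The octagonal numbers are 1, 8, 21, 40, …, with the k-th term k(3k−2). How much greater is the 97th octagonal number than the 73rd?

97·(3·97 − 2) = 28033 and 73·(3·73 − 2) = 15841.
Difference: 28033 − 15841 = 12192.

12192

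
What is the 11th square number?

The 11th square number is n² with n = 11.
11² = 121.

121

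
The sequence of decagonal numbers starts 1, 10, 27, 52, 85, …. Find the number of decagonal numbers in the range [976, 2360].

The n-th decagonal number is n(4n−3).
Smallest index with value ≥ 976: n = 16 (giving 976).
Largest index with value ≤ 2360: n = 24 (giving 2232).
Indices 16 through 24: 9 terms.

9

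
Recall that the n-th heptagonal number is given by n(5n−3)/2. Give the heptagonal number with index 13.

13·(5·13 − 3)/2 = 13·62/2 = 13·31 = 403.

403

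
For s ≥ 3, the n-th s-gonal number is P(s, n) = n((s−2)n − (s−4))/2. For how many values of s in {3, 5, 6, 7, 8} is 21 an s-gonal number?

s = 3: P(3, 6) = 21. ✓
s = 5: P(5, 3) = 12 and P(5, 4) = 22; 21 is not s-gonal.
s = 6: P(6, 3) = 15 and P(6, 4) = 28; 21 is not s-gonal.
s = 7: P(7, 3) = 18 and P(7, 4) = 34; 21 is not s-gonal.
s = 8: P(8, 3) = 21. ✓
Hits: s ∈ {3, 8} → 2.

2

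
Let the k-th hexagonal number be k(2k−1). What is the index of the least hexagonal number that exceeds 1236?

26

Solve n(2n−1) > 1236 for integer n.
The largest n with value ≤ 1236 is 25 (since 1225 ≤ 1236 < 1326), so the first above is n = 26, value 1326.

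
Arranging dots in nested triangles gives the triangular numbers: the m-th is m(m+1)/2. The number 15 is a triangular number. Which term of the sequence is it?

5

Set n(n+1)/2 = 15, giving n² + n − 30 = 0.
The discriminant is 1 + 8·15 = 121, and √121 = 11.
So n = (-1 + 11) / 2 = 10/2 = 5.
Check: 5·6/2 = 15. ✓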